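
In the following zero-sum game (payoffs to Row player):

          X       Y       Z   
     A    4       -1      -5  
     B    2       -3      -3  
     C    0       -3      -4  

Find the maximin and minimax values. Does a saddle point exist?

Maximin = -3, Minimax = -3, Saddle: True

Work:
Row minimums: [-5, -3, -4] → maximin = -3
Column maximums: [4, -1, -3] → minimax = -3
Saddle point exists! Game value = -3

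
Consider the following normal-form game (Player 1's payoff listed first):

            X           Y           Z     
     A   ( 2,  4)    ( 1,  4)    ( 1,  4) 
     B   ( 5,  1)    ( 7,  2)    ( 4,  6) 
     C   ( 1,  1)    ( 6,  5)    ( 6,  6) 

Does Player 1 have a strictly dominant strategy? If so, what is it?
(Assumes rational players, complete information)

No strictly dominant strategy exists for Player 1

Work:
A strategy strictly dominates another if it gives a strictly higher payoff against every opponent action. Compare each pair of P1's strategies column-by-column:
  A vs B: [2 vs 5, 1 vs 7, 1 vs 4] → A does not strictly dominate B (column X: 2 ≤ 5)
  A vs C: [2 vs 1, 1 vs 6, 1 vs 6] → A does not strictly dominate C (column Y: 1 ≤ 6)
  B vs A: [5 vs 2, 7 vs 1, 4 vs 1] → B strictly dominates A
  B vs C: [5 vs 1, 7 vs 6, 4 vs 6] → B does not strictly dominate C (column Z: 4 ≤ 6)
  C vs A: [1 vs 2, 6 vs 1, 6 vs 1] → C does not strictly dominate A (column X: 1 ≤ 2)
  C vs B: [1 vs 5, 6 vs 7, 6 vs 4] → C does not strictly dominate B (column X: 1 ≤ 5)
No single strategy strictly dominates all others → no strictly dominant strategy.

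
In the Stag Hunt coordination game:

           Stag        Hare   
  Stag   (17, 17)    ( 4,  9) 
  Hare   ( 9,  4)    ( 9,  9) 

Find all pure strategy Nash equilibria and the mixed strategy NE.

Pure NE: (Stag, Stag) and (Hare, Hare); Mixed NE: p = 0.3846, q = 0.3846

Work:
Check pure NE:
(Stag, Stag): (17, 17) - no unilateral deviation beneficial
(Hare, Hare): (9, 9) - no unilateral deviation beneficial
Mixed NE: P1 plays Stag with p = 0.3846, P2 plays Stag with q = 0.3846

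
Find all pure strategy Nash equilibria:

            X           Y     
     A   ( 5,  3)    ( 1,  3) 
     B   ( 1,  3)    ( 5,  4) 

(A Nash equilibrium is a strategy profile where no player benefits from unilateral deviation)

Nash equilibrium: (A, X), (B, Y)

Work:
Best responses:
  P1 vs X: payoffs [5, 1] → best response A (payoff 5)
  P1 vs Y: payoffs [1, 5] → best response B (payoff 5)
  P2 vs A: payoffs [3, 3] → best response X/Y (payoff 3)
  P2 vs B: payoffs [3, 4] → best response Y (payoff 4)
Mutual best responses: (A,X), (B,Y) → Nash equilibria.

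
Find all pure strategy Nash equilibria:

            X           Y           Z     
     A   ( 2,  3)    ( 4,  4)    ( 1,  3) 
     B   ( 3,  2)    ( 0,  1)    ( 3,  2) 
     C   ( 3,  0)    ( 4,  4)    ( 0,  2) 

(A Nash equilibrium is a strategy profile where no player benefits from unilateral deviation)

Nash equilibrium: (A, Y), (B, X), (B, Z), (C, Y)

Work:
Best responses:
  P1 vs X: payoffs [2, 3, 3] → best response B/C (payoff 3)
  P1 vs Y: payoffs [4, 0, 4] → best response A/C (payoff 4)
  P1 vs Z: payoffs [1, 3, 0] → best response B (payoff 3)
  P2 vs A: payoffs [3, 4, 3] → best response Y (payoff 4)
  P2 vs B: payoffs [2, 1, 2] → best response X/Z (payoff 2)
  P2 vs C: payoffs [0, 4, 2] → best response Y (payoff 4)
Mutual best responses: (A,Y), (B,X), (B,Z), (C,Y) → Nash equilibria.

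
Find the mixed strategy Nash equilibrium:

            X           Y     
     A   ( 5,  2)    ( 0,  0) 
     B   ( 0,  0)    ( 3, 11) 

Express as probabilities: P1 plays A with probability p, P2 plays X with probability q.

p = 0.8462, q = 0.375

Work:
Find probabilities that make opponent indifferent:
P2 chooses q to make P1 indifferent between A and B
P1 chooses p to make P2 indifferent between X and Y
Mixed NE: P1 plays (A: 0.8462, B: 0.1538), P2 plays (X: 0.375, Y: 0.625)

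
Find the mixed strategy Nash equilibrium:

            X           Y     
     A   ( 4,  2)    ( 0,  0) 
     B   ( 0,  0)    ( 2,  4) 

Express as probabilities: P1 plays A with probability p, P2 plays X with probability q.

p = 0.6667, q = 0.3333

Work:
Find probabilities that make opponent indifferent:
P2 chooses q to make P1 indifferent between A and B
P1 chooses p to make P2 indifferent between X and Y
Mixed NE: P1 plays (A: 0.6667, B: 0.3333), P2 plays (X: 0.3333, Y: 0.6667)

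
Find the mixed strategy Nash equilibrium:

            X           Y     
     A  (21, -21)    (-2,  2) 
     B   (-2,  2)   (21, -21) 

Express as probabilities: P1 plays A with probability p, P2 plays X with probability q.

p = 0.5, q = 0.5

Work:
Find probabilities that make opponent indifferent:
P2 chooses q to make P1 indifferent between A and B
P1 chooses p to make P2 indifferent between X and Y
Mixed NE: P1 plays (A: 0.5, B: 0.5), P2 plays (X: 0.5, Y: 0.5)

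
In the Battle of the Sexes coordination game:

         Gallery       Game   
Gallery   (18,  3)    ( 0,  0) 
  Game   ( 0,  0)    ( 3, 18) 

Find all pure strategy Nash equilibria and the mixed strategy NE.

Pure NE: (Gallery, Gallery) and (Game, Game); Mixed NE: p = 0.8571, q = 0.1429

Work:
Check pure NE:
(Gallery, Gallery): (18, 3) - no unilateral deviation beneficial
(Game, Game): (3, 18) - no unilateral deviation beneficial
Mixed NE: P1 plays Gallery with p = 0.8571, P2 plays Gallery with q = 0.1429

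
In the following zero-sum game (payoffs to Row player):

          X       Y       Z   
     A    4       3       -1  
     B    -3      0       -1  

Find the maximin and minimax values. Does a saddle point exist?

Maximin = -1, Minimax = -1, Saddle: True

Work:
Row minimums: [-1, -3] → maximin = -1
Column maximums: [4, 3, -1] → minimax = -1
Saddle point exists! Game value = -1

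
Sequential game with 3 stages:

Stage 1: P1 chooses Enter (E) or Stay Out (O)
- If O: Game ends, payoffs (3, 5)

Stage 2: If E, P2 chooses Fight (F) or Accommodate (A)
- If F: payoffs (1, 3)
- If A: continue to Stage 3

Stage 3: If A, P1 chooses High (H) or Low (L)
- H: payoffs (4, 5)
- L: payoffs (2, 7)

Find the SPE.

SPE: (E, A, H); Outcome (4, 5)

Work:
Stage 3: P1 chooses H (4 vs 2)
Stage 2: P2: F->3, A->5 (anticipating H). Choose A
Stage 1: P1: O->3, E->4 (anticipating A, H). Choose E
SPE path: E -> A -> H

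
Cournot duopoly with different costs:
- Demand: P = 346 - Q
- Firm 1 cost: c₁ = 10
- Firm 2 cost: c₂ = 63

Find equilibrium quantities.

q₁* = 129.67, q₂* = 76.67

Work:
Reaction: q₁ = (346 - 10 - q₂)/2
Reaction: q₂ = (346 - 63 - q₁)/2
Solve simultaneously:
q₁* = (346 - 2×10 + 63)/3 = 129.67
q₂* = (346 - 2×63 + 10)/3 = 76.67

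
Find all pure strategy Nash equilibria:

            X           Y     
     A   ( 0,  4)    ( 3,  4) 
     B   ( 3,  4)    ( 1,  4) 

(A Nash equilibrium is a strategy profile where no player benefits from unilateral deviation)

Nash equilibrium: (A, Y), (B, X)

Work:
Best responses:
  P1 vs X: payoffs [0, 3] → best response B (payoff 3)
  P1 vs Y: payoffs [3, 1] → best response A (payoff 3)
  P2 vs A: payoffs [4, 4] → best response X/Y (payoff 4)
  P2 vs B: payoffs [4, 4] → best response X/Y (payoff 4)
Mutual best responses: (A,Y), (B,X) → Nash equilibria.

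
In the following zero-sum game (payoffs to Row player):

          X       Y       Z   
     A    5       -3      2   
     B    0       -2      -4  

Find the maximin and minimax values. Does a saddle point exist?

Maximin = -3, Minimax = -2, Saddle: False

Work:
Row minimums: [-3, -4] → maximin = -3
Column maximums: [5, -2, 2] → minimax = -2
No saddle point (maximin ≠ minimax). Mixed strategy needed.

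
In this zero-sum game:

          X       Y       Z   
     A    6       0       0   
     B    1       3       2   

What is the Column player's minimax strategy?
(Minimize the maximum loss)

Column should play Z, value = 2

Work:
Column player minimizes Row's maximum payoff:
Column X: max payoff to Row = 6
Column Y: max payoff to Row = 3
Column Z: max payoff to Row = 2
Minimum is 2, achieved by column Z.
Minimax strategy: Z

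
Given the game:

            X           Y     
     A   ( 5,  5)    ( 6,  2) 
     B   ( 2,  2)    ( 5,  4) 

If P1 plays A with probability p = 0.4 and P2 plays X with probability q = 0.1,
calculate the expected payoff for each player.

E[P1] = 5.18, E[P2] = 3.2

Work:
E[P1] = p·q·π₁(A,X) + p·(1-q)·π₁(A,Y) + (1-p)·q·π₁(B,X) + (1-p)·(1-q)·π₁(B,Y)
= 0.4·0.1·5 + 0.4·0.9·6 + 0.6·0.1·2 + 0.6·0.9·5
= 5.18

E[P2] = 3.2 (similar calculation)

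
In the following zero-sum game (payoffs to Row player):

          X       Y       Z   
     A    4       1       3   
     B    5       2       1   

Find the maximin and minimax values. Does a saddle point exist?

Maximin = 1, Minimax = 2, Saddle: False

Work:
Row minimums: [1, 1] → maximin = 1
Column maximums: [5, 2, 3] → minimax = 2
No saddle point (maximin ≠ minimax). Mixed strategy needed.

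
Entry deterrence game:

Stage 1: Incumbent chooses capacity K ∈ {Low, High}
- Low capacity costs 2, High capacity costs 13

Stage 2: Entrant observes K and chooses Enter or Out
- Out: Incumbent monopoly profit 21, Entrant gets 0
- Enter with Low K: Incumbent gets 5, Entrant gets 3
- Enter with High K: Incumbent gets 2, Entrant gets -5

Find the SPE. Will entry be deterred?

SPE: (High, Enter|Low, Out|High); Entry deterred. Incumbent net profit = 8

Work:
After Low K: Entrant enters (3 > 0)
After High K: Entrant stays out (-5 < 0)
Incumbent: Low → 5−2=3, High → 21−13=8
Incumbent chooses High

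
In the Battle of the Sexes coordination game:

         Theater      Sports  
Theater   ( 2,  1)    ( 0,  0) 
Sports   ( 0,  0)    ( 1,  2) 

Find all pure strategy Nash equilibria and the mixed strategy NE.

Pure NE: (Theater, Theater) and (Sports, Sports); Mixed NE: p = 0.6667, q = 0.3333

Work:
Check pure NE:
(Theater, Theater): (2, 1) - no unilateral deviation beneficial
(Sports, Sports): (1, 2) - no unilateral deviation beneficial
Mixed NE: P1 plays Theater with p = 0.6667, P2 plays Theater with q = 0.3333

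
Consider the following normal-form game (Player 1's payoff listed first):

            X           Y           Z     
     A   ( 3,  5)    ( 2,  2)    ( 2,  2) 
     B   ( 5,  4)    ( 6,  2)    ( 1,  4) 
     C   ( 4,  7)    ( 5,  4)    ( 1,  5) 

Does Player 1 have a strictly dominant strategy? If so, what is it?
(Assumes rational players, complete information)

No strictly dominant strategy exists for Player 1

Work:
A strategy strictly dominates another if it gives a strictly higher payoff against every opponent action. Compare each pair of P1's strategies column-by-column:
  A vs B: [3 vs 5, 2 vs 6, 2 vs 1] → A does not strictly dominate B (column X: 3 ≤ 5)
  A vs C: [3 vs 4, 2 vs 5, 2 vs 1] → A does not strictly dominate C (column X: 3 ≤ 4)
  B vs A: [5 vs 3, 6 vs 2, 1 vs 2] → B does not strictly dominate A (column Z: 1 ≤ 2)
  B vs C: [5 vs 4, 6 vs 5, 1 vs 1] → B does not strictly dominate C (column Z: 1 ≤ 1)
  C vs A: [4 vs 3, 5 vs 2, 1 vs 2] → C does not strictly dominate A (column Z: 1 ≤ 2)
  C vs B: [4 vs 5, 5 vs 6, 1 vs 1] → C does not strictly dominate B (column X: 4 ≤ 5)
No single strategy strictly dominates all others → no strictly dominant strategy.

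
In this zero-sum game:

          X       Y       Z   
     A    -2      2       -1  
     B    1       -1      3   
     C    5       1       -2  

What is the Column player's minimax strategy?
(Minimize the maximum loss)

Column should play Y, value = 2

Work:
Column player minimizes Row's maximum payoff:
Column X: max payoff to Row = 5
Column Y: max payoff to Row = 2
Column Z: max payoff to Row = 3
Minimum is 2, achieved by column Y.
Minimax strategy: Y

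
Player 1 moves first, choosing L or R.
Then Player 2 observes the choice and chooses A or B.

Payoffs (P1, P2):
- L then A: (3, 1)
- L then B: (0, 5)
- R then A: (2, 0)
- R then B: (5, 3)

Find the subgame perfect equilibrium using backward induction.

P1 plays R, P2 plays B after L and B after R; Payoff (5, 3)

Work:
Backward induction:
After L: P2 chooses B → P1 gets 0
After R: P2 chooses B → P1 gets 5
P1 chooses R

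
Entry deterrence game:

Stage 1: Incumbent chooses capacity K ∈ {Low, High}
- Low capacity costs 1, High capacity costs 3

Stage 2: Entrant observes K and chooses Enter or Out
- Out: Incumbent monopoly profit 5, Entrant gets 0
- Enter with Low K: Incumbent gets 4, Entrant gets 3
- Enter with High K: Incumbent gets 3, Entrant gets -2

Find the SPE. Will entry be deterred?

SPE: (Low, Enter|Low, Out|High); Entry not deterred. Incumbent net profit = 3, Entrant gets 3

Work:
After Low K: Entrant enters (3 > 0)
After High K: Entrant stays out (-2 < 0)
Incumbent: Low → 4−1=3, High → 5−3=2
Incumbent chooses Low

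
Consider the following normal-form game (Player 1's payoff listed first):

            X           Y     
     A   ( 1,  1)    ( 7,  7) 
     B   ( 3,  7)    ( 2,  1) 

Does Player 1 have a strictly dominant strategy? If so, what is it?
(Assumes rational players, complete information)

No strictly dominant strategy exists for Player 1

Work:
A strategy strictly dominates another if it gives a strictly higher payoff against every opponent action. Compare each pair of P1's strategies column-by-column:
  A vs B: [1 vs 3, 7 vs 2] → A does not strictly dominate B (column X: 1 ≤ 3)
  B vs A: [3 vs 1, 2 vs 7] → B does not strictly dominate A (column Y: 2 ≤ 7)
No single strategy strictly dominates all others → no strictly dominant strategy.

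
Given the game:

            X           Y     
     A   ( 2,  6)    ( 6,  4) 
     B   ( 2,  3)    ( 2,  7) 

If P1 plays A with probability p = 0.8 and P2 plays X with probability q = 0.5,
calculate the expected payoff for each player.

E[P1] = 3.6, E[P2] = 5.0

Work:
E[P1] = p·q·π₁(A,X) + p·(1-q)·π₁(A,Y) + (1-p)·q·π₁(B,X) + (1-p)·(1-q)·π₁(B,Y)
= 0.8·0.5·2 + 0.8·0.5·6 + 0.2·0.5·2 + 0.2·0.5·2
= 3.6

E[P2] = 5.0 (similar calculation)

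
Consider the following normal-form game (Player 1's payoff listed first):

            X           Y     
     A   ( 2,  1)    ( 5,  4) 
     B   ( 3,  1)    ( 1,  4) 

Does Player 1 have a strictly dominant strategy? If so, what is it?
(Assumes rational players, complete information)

No strictly dominant strategy exists for Player 1

Work:
A strategy strictly dominates another if it gives a strictly higher payoff against every opponent action. Compare each pair of P1's strategies column-by-column:
  A vs B: [2 vs 3, 5 vs 1] → A does not strictly dominate B (column X: 2 ≤ 3)
  B vs A: [3 vs 2, 1 vs 5] → B does not strictly dominate A (column Y: 1 ≤ 5)
No single strategy strictly dominates all others → no strictly dominant strategy.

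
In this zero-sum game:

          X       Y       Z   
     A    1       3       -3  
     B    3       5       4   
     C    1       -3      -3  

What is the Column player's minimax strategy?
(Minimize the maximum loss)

Column should play X, value = 3

Work:
Column player minimizes Row's maximum payoff:
Column X: max payoff to Row = 3
Column Y: max payoff to Row = 5
Column Z: max payoff to Row = 4
Minimum is 3, achieved by column X.
Minimax strategy: X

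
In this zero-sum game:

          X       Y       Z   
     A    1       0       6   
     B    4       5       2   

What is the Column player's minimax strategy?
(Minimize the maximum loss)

Column should play X, value = 4

Work:
Column player minimizes Row's maximum payoff:
Column X: max payoff to Row = 4
Column Y: max payoff to Row = 5
Column Z: max payoff to Row = 6
Minimum is 4, achieved by column X.
Minimax strategy: X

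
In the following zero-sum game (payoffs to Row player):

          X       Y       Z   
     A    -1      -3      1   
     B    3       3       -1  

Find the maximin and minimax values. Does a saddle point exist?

Maximin = -1, Minimax = 1, Saddle: False

Work:
Row minimums: [-3, -1] → maximin = -1
Column maximums: [3, 3, 1] → minimax = 1
No saddle point (maximin ≠ minimax). Mixed strategy needed.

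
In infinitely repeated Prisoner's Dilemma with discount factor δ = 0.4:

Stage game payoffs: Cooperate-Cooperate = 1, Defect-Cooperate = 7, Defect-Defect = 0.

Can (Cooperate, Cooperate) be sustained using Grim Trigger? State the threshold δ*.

δ* = 0.8571; since δ = 0.4 < 0.8571, cooperation cannot be sustained

Work:
For Grim Trigger:
Cooperate forever: 1/(1-δ)
Defect then punished: 7 + 0·δ/(1-δ)
Need: 1/(1-δ) ≥ 7 + 0·δ/(1-δ)
Solving: δ ≥ (T-R)/(T-P) = (7-1)/(7-0) = 0.8571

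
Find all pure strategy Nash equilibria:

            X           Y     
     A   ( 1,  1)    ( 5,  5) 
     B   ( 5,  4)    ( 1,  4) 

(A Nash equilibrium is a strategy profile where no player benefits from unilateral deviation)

Nash equilibrium: (A, Y), (B, X)

Work:
Best responses:
  P1 vs X: payoffs [1, 5] → best response B (payoff 5)
  P1 vs Y: payoffs [5, 1] → best response A (payoff 5)
  P2 vs A: payoffs [1, 5] → best response Y (payoff 5)
  P2 vs B: payoffs [4, 4] → best response X/Y (payoff 4)
Mutual best responses: (A,Y), (B,X) → Nash equilibria.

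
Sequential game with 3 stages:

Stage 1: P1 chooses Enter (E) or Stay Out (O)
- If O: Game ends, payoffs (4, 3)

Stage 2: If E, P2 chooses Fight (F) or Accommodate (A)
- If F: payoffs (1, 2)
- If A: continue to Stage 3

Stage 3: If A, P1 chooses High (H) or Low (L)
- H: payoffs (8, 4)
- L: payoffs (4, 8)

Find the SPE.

SPE: (E, A, H); Outcome (8, 4)

Work:
Stage 3: P1 chooses H (8 vs 4)
Stage 2: P2: F->2, A->4 (anticipating H). Choose A
Stage 1: P1: O->4, E->8 (anticipating A, H). Choose E
SPE path: E -> A -> H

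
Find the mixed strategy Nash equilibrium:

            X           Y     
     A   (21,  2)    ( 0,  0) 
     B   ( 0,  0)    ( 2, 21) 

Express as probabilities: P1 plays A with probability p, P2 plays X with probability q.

p = 0.913, q = 0.087

Work:
Find probabilities that make opponent indifferent:
P2 chooses q to make P1 indifferent between A and B
P1 chooses p to make P2 indifferent between X and Y
Mixed NE: P1 plays (A: 0.913, B: 0.087), P2 plays (X: 0.087, Y: 0.913)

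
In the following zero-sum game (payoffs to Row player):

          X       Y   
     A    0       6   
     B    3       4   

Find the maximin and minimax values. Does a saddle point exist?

Maximin = 3, Minimax = 3, Saddle: True

Work:
Row minimums: [0, 3] → maximin = 3
Column maximums: [3, 6] → minimax = 3
Saddle point exists! Game value = 3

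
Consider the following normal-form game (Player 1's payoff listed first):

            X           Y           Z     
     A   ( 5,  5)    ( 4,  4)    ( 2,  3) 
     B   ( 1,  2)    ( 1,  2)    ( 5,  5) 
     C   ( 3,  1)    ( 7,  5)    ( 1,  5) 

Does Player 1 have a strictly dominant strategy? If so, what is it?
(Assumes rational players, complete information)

No strictly dominant strategy exists for Player 1

Work:
A strategy strictly dominates another if it gives a strictly higher payoff against every opponent action. Compare each pair of P1's strategies column-by-column:
  A vs B: [5 vs 1, 4 vs 1, 2 vs 5] → A does not strictly dominate B (column Z: 2 ≤ 5)
  A vs C: [5 vs 3, 4 vs 7, 2 vs 1] → A does not strictly dominate C (column Y: 4 ≤ 7)
  B vs A: [1 vs 5, 1 vs 4, 5 vs 2] → B does not strictly dominate A (column X: 1 ≤ 5)
  B vs C: [1 vs 3, 1 vs 7, 5 vs 1] → B does not strictly dominate C (column X: 1 ≤ 3)
  C vs A: [3 vs 5, 7 vs 4, 1 vs 2] → C does not strictly dominate A (column X: 3 ≤ 5)
  C vs B: [3 vs 1, 7 vs 1, 1 vs 5] → C does not strictly dominate B (column Z: 1 ≤ 5)
No single strategy strictly dominates all others → no strictly dominant strategy.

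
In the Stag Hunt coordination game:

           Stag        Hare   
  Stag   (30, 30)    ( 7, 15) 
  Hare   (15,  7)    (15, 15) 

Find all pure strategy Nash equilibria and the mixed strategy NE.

Pure NE: (Stag, Stag) and (Hare, Hare); Mixed NE: p = 0.3478, q = 0.3478

Work:
Check pure NE:
(Stag, Stag): (30, 30) - no unilateral deviation beneficial
(Hare, Hare): (15, 15) - no unilateral deviation beneficial
Mixed NE: P1 plays Stag with p = 0.3478, P2 plays Stag with q = 0.3478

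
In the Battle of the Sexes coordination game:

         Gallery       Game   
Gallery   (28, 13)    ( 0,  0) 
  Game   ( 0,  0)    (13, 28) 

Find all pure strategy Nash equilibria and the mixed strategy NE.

Pure NE: (Gallery, Gallery) and (Game, Game); Mixed NE: p = 0.6829, q = 0.3171

Work:
Check pure NE:
(Gallery, Gallery): (28, 13) - no unilateral deviation beneficial
(Game, Game): (13, 28) - no unilateral deviation beneficial
Mixed NE: P1 plays Gallery with p = 0.6829, P2 plays Gallery with q = 0.3171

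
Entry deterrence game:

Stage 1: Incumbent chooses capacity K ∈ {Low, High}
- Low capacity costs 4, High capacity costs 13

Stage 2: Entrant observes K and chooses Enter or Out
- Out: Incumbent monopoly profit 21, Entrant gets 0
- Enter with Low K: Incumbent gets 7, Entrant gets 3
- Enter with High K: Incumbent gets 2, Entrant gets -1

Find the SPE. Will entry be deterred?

SPE: (High, Enter|Low, Out|High); Entry deterred. Incumbent net profit = 8

Work:
After Low K: Entrant enters (3 > 0)
After High K: Entrant stays out (-1 < 0)
Incumbent: Low → 7−4=3, High → 21−13=8
Incumbent chooses High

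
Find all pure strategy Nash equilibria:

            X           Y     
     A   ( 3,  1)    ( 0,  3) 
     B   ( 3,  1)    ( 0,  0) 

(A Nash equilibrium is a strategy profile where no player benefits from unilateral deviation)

Nash equilibrium: (A, Y), (B, X)

Work:
Best responses:
  P1 vs X: payoffs [3, 3] → best response A/B (payoff 3)
  P1 vs Y: payoffs [0, 0] → best response A/B (payoff 0)
  P2 vs A: payoffs [1, 3] → best response Y (payoff 3)
  P2 vs B: payoffs [1, 0] → best response X (payoff 1)
Mutual best responses: (A,Y), (B,X) → Nash equilibria.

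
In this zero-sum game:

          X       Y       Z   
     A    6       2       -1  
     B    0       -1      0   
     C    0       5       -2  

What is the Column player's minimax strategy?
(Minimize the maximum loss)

Column should play Z, value = 0

Work:
Column player minimizes Row's maximum payoff:
Column X: max payoff to Row = 6
Column Y: max payoff to Row = 5
Column Z: max payoff to Row = 0
Minimum is 0, achieved by column Z.
Minimax strategy: Z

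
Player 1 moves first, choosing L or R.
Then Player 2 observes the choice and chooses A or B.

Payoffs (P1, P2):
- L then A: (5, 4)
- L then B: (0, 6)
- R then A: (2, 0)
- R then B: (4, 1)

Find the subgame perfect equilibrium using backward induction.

P1 plays R, P2 plays B after L and B after R; Payoff (4, 1)

Work:
Backward induction:
After L: P2 chooses B → P1 gets 0
After R: P2 chooses B → P1 gets 4
P1 chooses R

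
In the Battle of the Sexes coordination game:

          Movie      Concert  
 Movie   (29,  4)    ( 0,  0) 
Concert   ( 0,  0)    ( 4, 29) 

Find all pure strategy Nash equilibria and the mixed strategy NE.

Pure NE: (Movie, Movie) and (Concert, Concert); Mixed NE: p = 0.8788, q = 0.1212

Work:
Check pure NE:
(Movie, Movie): (29, 4) - no unilateral deviation beneficial
(Concert, Concert): (4, 29) - no unilateral deviation beneficial
Mixed NE: P1 plays Movie with p = 0.8788, P2 plays Movie with q = 0.1212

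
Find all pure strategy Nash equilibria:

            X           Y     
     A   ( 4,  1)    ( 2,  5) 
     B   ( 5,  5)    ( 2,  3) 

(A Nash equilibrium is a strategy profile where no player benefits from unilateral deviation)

Nash equilibrium: (A, Y), (B, X)

Work:
Best responses:
  P1 vs X: payoffs [4, 5] → best response B (payoff 5)
  P1 vs Y: payoffs [2, 2] → best response A/B (payoff 2)
  P2 vs A: payoffs [1, 5] → best response Y (payoff 5)
  P2 vs B: payoffs [5, 3] → best response X (payoff 5)
Mutual best responses: (A,Y), (B,X) → Nash equilibria.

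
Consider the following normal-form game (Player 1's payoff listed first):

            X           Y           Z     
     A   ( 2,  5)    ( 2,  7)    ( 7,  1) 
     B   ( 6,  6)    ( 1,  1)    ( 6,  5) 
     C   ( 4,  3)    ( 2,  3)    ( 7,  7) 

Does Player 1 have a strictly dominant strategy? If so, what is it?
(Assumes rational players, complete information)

No strictly dominant strategy exists for Player 1

Work:
A strategy strictly dominates another if it gives a strictly higher payoff against every opponent action. Compare each pair of P1's strategies column-by-column:
  A vs B: [2 vs 6, 2 vs 1, 7 vs 6] → A does not strictly dominate B (column X: 2 ≤ 6)
  A vs C: [2 vs 4, 2 vs 2, 7 vs 7] → A does not strictly dominate C (column X: 2 ≤ 4)
  B vs A: [6 vs 2, 1 vs 2, 6 vs 7] → B does not strictly dominate A (column Y: 1 ≤ 2)
  B vs C: [6 vs 4, 1 vs 2, 6 vs 7] → B does not strictly dominate C (column Y: 1 ≤ 2)
  C vs A: [4 vs 2, 2 vs 2, 7 vs 7] → C does not strictly dominate A (column Y: 2 ≤ 2)
  C vs B: [4 vs 6, 2 vs 1, 7 vs 6] → C does not strictly dominate B (column X: 4 ≤ 6)
No single strategy strictly dominates all others → no strictly dominant strategy.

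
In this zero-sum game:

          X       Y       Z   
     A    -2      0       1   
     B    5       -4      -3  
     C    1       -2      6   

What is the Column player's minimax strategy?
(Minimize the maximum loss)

Column should play Y, value = 0

Work:
Column player minimizes Row's maximum payoff:
Column X: max payoff to Row = 5
Column Y: max payoff to Row = 0
Column Z: max payoff to Row = 6
Minimum is 0, achieved by column Y.
Minimax strategy: Y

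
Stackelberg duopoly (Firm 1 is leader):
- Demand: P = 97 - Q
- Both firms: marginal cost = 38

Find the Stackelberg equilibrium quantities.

q₁* (leader) = 29.5, q₂* (follower) = 14.75

Work:
Follower's reaction: q₂ = (a - c - q₁)/2
Leader substitutes: π₁ = q₁·(a - q₁ - (a-c-q₁)/2 - c)
FOC: q₁* = (97 - 38)/2 = 29.50
Then: q₂* = (97 - 38 - 29.5)/2 = 14.75
Leader has first-mover advantage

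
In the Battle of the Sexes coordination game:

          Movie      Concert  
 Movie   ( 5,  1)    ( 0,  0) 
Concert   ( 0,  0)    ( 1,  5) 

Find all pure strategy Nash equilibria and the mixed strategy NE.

Pure NE: (Movie, Movie) and (Concert, Concert); Mixed NE: p = 0.8333, q = 0.1667

Work:
Check pure NE:
(Movie, Movie): (5, 1) - no unilateral deviation beneficial
(Concert, Concert): (1, 5) - no unilateral deviation beneficial
Mixed NE: P1 plays Movie with p = 0.8333, P2 plays Movie with q = 0.1667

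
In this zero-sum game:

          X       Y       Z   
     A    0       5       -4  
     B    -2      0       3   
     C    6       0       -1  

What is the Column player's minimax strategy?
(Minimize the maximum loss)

Column should play Z, value = 3

Work:
Column player minimizes Row's maximum payoff:
Column X: max payoff to Row = 6
Column Y: max payoff to Row = 5
Column Z: max payoff to Row = 3
Minimum is 3, achieved by column Z.
Minimax strategy: Z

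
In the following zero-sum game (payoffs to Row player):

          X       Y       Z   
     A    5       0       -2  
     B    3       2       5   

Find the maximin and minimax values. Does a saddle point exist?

Maximin = 2, Minimax = 2, Saddle: True

Work:
Row minimums: [-2, 2] → maximin = 2
Column maximums: [5, 2, 5] → minimax = 2
Saddle point exists! Game value = 2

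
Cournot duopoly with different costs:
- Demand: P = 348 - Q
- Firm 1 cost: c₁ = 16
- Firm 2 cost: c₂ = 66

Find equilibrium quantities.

q₁* = 127.33, q₂* = 77.33

Work:
Reaction: q₁ = (348 - 16 - q₂)/2
Reaction: q₂ = (348 - 66 - q₁)/2
Solve simultaneously:
q₁* = (348 - 2×16 + 66)/3 = 127.33
q₂* = (348 - 2×66 + 16)/3 = 77.33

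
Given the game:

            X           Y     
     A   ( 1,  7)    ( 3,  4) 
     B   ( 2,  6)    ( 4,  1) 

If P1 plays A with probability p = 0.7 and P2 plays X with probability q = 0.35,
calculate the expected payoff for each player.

E[P1] = 2.6, E[P2] = 4.36

Work:
E[P1] = p·q·π₁(A,X) + p·(1-q)·π₁(A,Y) + (1-p)·q·π₁(B,X) + (1-p)·(1-q)·π₁(B,Y)
= 0.7·0.35·1 + 0.7·0.65·3 + 0.3·0.35·2 + 0.3·0.65·4
= 2.6

E[P2] = 4.36 (similar calculation)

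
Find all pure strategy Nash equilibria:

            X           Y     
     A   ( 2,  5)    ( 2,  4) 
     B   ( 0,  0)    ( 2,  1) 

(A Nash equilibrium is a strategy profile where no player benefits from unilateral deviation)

Nash equilibrium: (A, X), (B, Y)

Work:
Best responses:
  P1 vs X: payoffs [2, 0] → best response A (payoff 2)
  P1 vs Y: payoffs [2, 2] → best response A/B (payoff 2)
  P2 vs A: payoffs [5, 4] → best response X (payoff 5)
  P2 vs B: payoffs [0, 1] → best response Y (payoff 1)
Mutual best responses: (A,X), (B,Y) → Nash equilibria.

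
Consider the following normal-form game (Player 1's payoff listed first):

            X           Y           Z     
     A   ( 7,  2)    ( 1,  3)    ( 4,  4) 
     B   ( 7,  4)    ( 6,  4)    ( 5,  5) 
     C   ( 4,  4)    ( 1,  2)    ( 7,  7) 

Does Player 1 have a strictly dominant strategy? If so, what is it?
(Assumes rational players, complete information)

No strictly dominant strategy exists for Player 1

Work:
A strategy strictly dominates another if it gives a strictly higher payoff against every opponent action. Compare each pair of P1's strategies column-by-column:
  A vs B: [7 vs 7, 1 vs 6, 4 vs 5] → A does not strictly dominate B (column X: 7 ≤ 7)
  A vs C: [7 vs 4, 1 vs 1, 4 vs 7] → A does not strictly dominate C (column Y: 1 ≤ 1)
  B vs A: [7 vs 7, 6 vs 1, 5 vs 4] → B does not strictly dominate A (column X: 7 ≤ 7)
  B vs C: [7 vs 4, 6 vs 1, 5 vs 7] → B does not strictly dominate C (column Z: 5 ≤ 7)
  C vs A: [4 vs 7, 1 vs 1, 7 vs 4] → C does not strictly dominate A (column X: 4 ≤ 7)
  C vs B: [4 vs 7, 1 vs 6, 7 vs 5] → C does not strictly dominate B (column X: 4 ≤ 7)
No single strategy strictly dominates all others → no strictly dominant strategy.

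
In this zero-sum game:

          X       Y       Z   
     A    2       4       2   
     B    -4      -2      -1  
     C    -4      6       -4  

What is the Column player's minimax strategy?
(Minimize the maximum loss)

Column should play X or Z (all achieve the minimum), value = 2

Work:
Column player minimizes Row's maximum payoff:
Column X: max payoff to Row = 2
Column Y: max payoff to Row = 6
Column Z: max payoff to Row = 2
Minimum is 2, achieved by columns X, Z (tied).
Each of X or Z is a minimax strategy.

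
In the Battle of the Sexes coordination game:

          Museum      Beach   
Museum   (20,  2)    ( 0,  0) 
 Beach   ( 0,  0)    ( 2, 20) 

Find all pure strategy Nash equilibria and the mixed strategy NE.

Pure NE: (Museum, Museum) and (Beach, Beach); Mixed NE: p = 0.9091, q = 0.0909

Work:
Check pure NE:
(Museum, Museum): (20, 2) - no unilateral deviation beneficial
(Beach, Beach): (2, 20) - no unilateral deviation beneficial
Mixed NE: P1 plays Museum with p = 0.9091, P2 plays Museum with q = 0.0909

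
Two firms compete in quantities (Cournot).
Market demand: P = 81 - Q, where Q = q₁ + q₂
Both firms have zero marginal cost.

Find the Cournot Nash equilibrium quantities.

q₁* = q₂* = 27.0; P* = 27.0

Work:
Profit: π_i = P·q_i = (a - q_i - q_j)·q_i
FOC: ∂π_i/∂q_i = a - 2q_i - q_j = 0
Reaction function: q_i = (81 - q_j)/2
Symmetry: q* = 81/3 = 27.0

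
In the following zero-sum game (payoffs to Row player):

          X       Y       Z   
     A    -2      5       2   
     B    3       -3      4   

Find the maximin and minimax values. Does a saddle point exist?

Maximin = -2, Minimax = 3, Saddle: False

Work:
Row minimums: [-2, -3] → maximin = -2
Column maximums: [3, 5, 4] → minimax = 3
No saddle point (maximin ≠ minimax). Mixed strategy needed.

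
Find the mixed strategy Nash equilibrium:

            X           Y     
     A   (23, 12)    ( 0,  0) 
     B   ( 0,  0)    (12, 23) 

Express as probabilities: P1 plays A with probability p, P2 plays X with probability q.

p = 0.6571, q = 0.3429

Work:
Find probabilities that make opponent indifferent:
P2 chooses q to make P1 indifferent between A and B
P1 chooses p to make P2 indifferent between X and Y
Mixed NE: P1 plays (A: 0.6571, B: 0.3429), P2 plays (X: 0.3429, Y: 0.6571)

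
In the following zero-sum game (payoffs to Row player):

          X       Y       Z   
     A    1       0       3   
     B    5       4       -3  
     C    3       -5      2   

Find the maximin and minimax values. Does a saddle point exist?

Maximin = 0, Minimax = 3, Saddle: False

Work:
Row minimums: [0, -3, -5] → maximin = 0
Column maximums: [5, 4, 3] → minimax = 3
No saddle point (maximin ≠ minimax). Mixed strategy needed.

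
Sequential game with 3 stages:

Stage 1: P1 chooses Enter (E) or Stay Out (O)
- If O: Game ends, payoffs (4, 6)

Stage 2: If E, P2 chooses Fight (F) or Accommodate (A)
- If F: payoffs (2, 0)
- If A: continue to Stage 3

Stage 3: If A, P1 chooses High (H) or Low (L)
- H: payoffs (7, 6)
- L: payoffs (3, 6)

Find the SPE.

SPE: (E, A, H); Outcome (7, 6)

Work:
Stage 3: P1 chooses H (7 vs 3)
Stage 2: P2: F->0, A->6 (anticipating H). Choose A
Stage 1: P1: O->4, E->7 (anticipating A, H). Choose E
SPE path: E -> A -> H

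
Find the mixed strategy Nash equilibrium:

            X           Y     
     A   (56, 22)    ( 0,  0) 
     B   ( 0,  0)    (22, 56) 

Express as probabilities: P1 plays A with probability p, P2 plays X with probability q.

p = 0.7179, q = 0.2821

Work:
Find probabilities that make opponent indifferent:
P2 chooses q to make P1 indifferent between A and B
P1 chooses p to make P2 indifferent between X and Y
Mixed NE: P1 plays (A: 0.7179, B: 0.2821), P2 plays (X: 0.2821, Y: 0.7179)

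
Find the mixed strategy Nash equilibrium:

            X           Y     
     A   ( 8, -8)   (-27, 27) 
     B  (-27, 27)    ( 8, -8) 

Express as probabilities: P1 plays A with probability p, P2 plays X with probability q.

p = 0.5, q = 0.5

Work:
Find probabilities that make opponent indifferent:
P2 chooses q to make P1 indifferent between A and B
P1 chooses p to make P2 indifferent between X and Y
Mixed NE: P1 plays (A: 0.5, B: 0.5), P2 plays (X: 0.5, Y: 0.5)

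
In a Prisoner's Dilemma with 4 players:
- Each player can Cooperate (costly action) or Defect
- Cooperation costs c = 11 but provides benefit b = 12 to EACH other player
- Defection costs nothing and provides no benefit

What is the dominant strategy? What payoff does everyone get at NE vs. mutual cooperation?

Dominant: Defect; NE payoff = 0; Coop payoff = 25

Work:
Defect dominates (saves cost c = 11, benefit to others is external)
NE: All defect → everyone gets 0
If all cooperate: each receives (3)×12 - 11 = 25
Social dilemma: 25 > 0 but NE gives 0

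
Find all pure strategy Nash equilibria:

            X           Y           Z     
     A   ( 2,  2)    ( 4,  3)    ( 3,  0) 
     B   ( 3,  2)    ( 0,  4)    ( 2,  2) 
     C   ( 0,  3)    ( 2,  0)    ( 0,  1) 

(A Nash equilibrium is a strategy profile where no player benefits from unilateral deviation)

Nash equilibrium: (A, Y)

Work:
Best responses:
  P1 vs X: payoffs [2, 3, 0] → best response B (payoff 3)
  P1 vs Y: payoffs [4, 0, 2] → best response A (payoff 4)
  P1 vs Z: payoffs [3, 2, 0] → best response A (payoff 3)
  P2 vs A: payoffs [2, 3, 0] → best response Y (payoff 3)
  P2 vs B: payoffs [2, 4, 2] → best response Y (payoff 4)
  P2 vs C: payoffs [3, 0, 1] → best response X (payoff 3)
Mutual best responses: (A,Y) → Nash equilibria.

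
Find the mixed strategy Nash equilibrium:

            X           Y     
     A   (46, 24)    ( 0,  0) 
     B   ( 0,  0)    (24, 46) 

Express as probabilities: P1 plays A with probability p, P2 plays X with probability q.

p = 0.6571, q = 0.3429

Work:
Find probabilities that make opponent indifferent:
P2 chooses q to make P1 indifferent between A and B
P1 chooses p to make P2 indifferent between X and Y
Mixed NE: P1 plays (A: 0.6571, B: 0.3429), P2 plays (X: 0.3429, Y: 0.6571)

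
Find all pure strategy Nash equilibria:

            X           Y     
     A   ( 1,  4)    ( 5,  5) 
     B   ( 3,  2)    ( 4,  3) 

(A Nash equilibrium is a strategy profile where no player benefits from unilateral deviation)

Nash equilibrium: (A, Y)

Work:
Best responses:
  P1 vs X: payoffs [1, 3] → best response B (payoff 3)
  P1 vs Y: payoffs [5, 4] → best response A (payoff 5)
  P2 vs A: payoffs [4, 5] → best response Y (payoff 5)
  P2 vs B: payoffs [2, 3] → best response Y (payoff 3)
Mutual best responses: (A,Y) → Nash equilibria.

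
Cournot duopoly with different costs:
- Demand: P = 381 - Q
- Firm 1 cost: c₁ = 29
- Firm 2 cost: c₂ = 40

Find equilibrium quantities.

q₁* = 121.0, q₂* = 110.0

Work:
Reaction: q₁ = (381 - 29 - q₂)/2
Reaction: q₂ = (381 - 40 - q₁)/2
Solve simultaneously:
q₁* = (381 - 2×29 + 40)/3 = 121.0
q₂* = (381 - 2×40 + 29)/3 = 110.0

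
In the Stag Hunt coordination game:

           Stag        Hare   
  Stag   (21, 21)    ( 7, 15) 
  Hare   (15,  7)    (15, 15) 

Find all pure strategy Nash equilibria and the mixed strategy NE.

Pure NE: (Stag, Stag) and (Hare, Hare); Mixed NE: p = 0.5714, q = 0.5714

Work:
Check pure NE:
(Stag, Stag): (21, 21) - no unilateral deviation beneficial
(Hare, Hare): (15, 15) - no unilateral deviation beneficial
Mixed NE: P1 plays Stag with p = 0.5714, P2 plays Stag with q = 0.5714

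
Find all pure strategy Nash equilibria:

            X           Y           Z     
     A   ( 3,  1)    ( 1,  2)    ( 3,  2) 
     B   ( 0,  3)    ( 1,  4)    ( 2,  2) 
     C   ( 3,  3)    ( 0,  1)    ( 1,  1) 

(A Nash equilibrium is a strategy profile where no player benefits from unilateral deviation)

Nash equilibrium: (A, Y), (A, Z), (B, Y), (C, X)

Work:
Best responses:
  P1 vs X: payoffs [3, 0, 3] → best response A/C (payoff 3)
  P1 vs Y: payoffs [1, 1, 0] → best response A/B (payoff 1)
  P1 vs Z: payoffs [3, 2, 1] → best response A (payoff 3)
  P2 vs A: payoffs [1, 2, 2] → best response Y/Z (payoff 2)
  P2 vs B: payoffs [3, 4, 2] → best response Y (payoff 4)
  P2 vs C: payoffs [3, 1, 1] → best response X (payoff 3)
Mutual best responses: (A,Y), (A,Z), (B,Y), (C,X) → Nash equilibria.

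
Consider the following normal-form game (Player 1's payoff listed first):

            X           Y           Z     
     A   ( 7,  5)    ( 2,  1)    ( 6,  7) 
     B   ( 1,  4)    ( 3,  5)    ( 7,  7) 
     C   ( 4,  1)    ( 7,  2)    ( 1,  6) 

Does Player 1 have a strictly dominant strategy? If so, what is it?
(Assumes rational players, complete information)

No strictly dominant strategy exists for Player 1

Work:
A strategy strictly dominates another if it gives a strictly higher payoff against every opponent action. Compare each pair of P1's strategies column-by-column:
  A vs B: [7 vs 1, 2 vs 3, 6 vs 7] → A does not strictly dominate B (column Y: 2 ≤ 3)
  A vs C: [7 vs 4, 2 vs 7, 6 vs 1] → A does not strictly dominate C (column Y: 2 ≤ 7)
  B vs A: [1 vs 7, 3 vs 2, 7 vs 6] → B does not strictly dominate A (column X: 1 ≤ 7)
  B vs C: [1 vs 4, 3 vs 7, 7 vs 1] → B does not strictly dominate C (column X: 1 ≤ 4)
  C vs A: [4 vs 7, 7 vs 2, 1 vs 6] → C does not strictly dominate A (column X: 4 ≤ 7)
  C vs B: [4 vs 1, 7 vs 3, 1 vs 7] → C does not strictly dominate B (column Z: 1 ≤ 7)
No single strategy strictly dominates all others → no strictly dominant strategy.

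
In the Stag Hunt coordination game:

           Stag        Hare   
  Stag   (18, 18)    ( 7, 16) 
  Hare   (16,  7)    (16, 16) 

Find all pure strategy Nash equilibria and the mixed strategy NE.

Pure NE: (Stag, Stag) and (Hare, Hare); Mixed NE: p = 0.8182, q = 0.8182

Work:
Check pure NE:
(Stag, Stag): (18, 18) - no unilateral deviation beneficial
(Hare, Hare): (16, 16) - no unilateral deviation beneficial
Mixed NE: P1 plays Stag with p = 0.8182, P2 plays Stag with q = 0.8182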